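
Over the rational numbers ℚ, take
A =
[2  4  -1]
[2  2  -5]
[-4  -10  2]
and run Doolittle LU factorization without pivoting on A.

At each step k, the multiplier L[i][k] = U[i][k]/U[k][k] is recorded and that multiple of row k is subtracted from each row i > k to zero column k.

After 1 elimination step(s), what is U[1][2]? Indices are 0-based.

k=0: U[0][0]=2
  eliminate (1,0): mult=1, new row 1: (0, -2, -4); set L[1][0]=1
  eliminate (2,0): mult=-2, new row 2: (0, -2, 0); set L[2][0]=-2

U[1][2] = -4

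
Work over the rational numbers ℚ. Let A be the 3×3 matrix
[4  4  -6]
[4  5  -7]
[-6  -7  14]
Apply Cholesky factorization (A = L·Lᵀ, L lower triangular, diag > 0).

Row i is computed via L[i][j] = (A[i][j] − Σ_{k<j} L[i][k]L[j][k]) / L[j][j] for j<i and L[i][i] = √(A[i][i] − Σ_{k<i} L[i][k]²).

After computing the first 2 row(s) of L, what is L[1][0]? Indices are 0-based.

L[1][0] = 2

Step 1: L[0][0] = √(4) = 2.
  L[1][0] = (4) / L[0][0] = 2.
Step 2: L[1][1] = √(1) = 1.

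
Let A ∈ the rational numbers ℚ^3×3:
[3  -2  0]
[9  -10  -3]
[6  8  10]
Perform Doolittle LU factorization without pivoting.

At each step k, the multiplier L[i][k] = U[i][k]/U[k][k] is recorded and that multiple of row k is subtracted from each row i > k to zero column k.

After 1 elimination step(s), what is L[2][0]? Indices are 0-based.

L[2][0] = 2

Step 1: pivot at (0,0) is 3.
  row1 ← row1 − (3)·row0  ⇒  L[1][0]=3, U row1=(0, -4, -3)
  row2 ← row2 − (2)·row0  ⇒  L[2][0]=2, U row2=(0, 12, 10)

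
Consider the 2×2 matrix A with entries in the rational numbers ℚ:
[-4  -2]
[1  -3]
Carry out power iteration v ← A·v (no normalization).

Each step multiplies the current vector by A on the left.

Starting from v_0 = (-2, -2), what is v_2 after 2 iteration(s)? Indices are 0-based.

v_2 = (-56, 0)

v_0 = (-2, -2).
v_1 = A·v_0 = (12, 4).
v_2 = A·v_1 = (-56, 0).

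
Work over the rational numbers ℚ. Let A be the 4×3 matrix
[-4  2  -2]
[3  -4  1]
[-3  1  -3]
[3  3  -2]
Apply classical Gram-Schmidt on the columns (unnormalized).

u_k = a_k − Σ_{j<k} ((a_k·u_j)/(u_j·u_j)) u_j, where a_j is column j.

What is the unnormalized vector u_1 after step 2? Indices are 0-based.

Step 1: u_0 = a_0 = (-4, 3, -3, 3).
Step 2: u_1 = a_1 − (-14/43)·u_0 = (30/43, -130/43, 1/43, 171/43).

u_1 = (30/43, -130/43, 1/43, 171/43)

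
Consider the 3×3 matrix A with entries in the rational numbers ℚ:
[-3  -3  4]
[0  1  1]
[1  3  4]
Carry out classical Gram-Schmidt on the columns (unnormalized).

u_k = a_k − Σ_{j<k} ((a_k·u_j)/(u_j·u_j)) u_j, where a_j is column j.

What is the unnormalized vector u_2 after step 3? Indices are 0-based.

u_2 = (5/23, -30/23, 15/23)

Step 1: u_0 = a_0 = (-3, 0, 1).
Step 2: u_1 = a_1 − (6/5)·u_0 = (3/5, 1, 9/5).
Step 3: u_2 = a_2 − (-4/5)·u_0 − (53/23)·u_1 = (5/23, -30/23, 15/23).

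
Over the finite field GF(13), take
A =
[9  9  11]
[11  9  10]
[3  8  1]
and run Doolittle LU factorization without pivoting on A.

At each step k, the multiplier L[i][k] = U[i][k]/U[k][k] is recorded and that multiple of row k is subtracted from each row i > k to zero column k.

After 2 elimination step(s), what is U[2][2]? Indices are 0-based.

Step 1: pivot at (0,0) is 9.
  row1 ← row1 − (7)·row0  ⇒  L[1][0]=7, U row1=(0, 11, 11)
  row2 ← row2 − (9)·row0  ⇒  L[2][0]=9, U row2=(0, 5, 6)
Step 2: pivot at (1,1) is 11.
  row2 ← row2 − (4)·row1  ⇒  L[2][1]=4, U row2=(0, 0, 1)

U[2][2] = 1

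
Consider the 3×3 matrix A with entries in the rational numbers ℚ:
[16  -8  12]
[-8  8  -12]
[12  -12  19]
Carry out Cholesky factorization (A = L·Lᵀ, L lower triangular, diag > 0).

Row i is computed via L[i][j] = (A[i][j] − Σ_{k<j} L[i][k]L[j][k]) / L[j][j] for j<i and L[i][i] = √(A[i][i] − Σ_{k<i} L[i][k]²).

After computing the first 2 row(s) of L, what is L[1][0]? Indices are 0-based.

Step 1: L[0][0] = √(16) = 4.
  L[1][0] = (-8) / L[0][0] = -2.
Step 2: L[1][1] = √(4) = 2.

L[1][0] = -2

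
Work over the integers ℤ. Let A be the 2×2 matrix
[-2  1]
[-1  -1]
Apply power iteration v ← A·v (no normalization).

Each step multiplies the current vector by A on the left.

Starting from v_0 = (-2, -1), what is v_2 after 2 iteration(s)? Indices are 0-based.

v_0 = (-2, -1).
v_1 = A·v_0 = (3, 3).
v_2 = A·v_1 = (-3, -6).

v_2 = (-3, -6)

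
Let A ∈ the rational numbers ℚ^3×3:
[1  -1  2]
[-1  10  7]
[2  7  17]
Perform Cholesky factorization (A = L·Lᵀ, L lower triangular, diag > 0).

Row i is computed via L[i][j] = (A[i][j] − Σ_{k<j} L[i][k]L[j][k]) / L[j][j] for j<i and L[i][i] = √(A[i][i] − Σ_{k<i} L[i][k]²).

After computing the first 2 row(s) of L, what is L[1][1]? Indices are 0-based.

L[1][1] = 3

Step 1: L[0][0] = √(1) = 1.
  L[1][0] = (-1) / L[0][0] = -1.
Step 2: L[1][1] = √(9) = 3.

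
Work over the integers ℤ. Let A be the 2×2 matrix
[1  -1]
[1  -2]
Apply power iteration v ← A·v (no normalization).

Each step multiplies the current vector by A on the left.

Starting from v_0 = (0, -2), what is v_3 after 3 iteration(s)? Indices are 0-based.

v_3 = (4, 10)

v_0 = (0, -2).
v_1 = A·v_0 = (2, 4).
v_2 = A·v_1 = (-2, -6).
v_3 = A·v_2 = (4, 10).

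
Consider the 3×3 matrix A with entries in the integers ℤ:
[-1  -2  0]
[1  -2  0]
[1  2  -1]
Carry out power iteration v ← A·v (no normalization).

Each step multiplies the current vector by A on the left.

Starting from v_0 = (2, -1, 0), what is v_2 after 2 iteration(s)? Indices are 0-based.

v_2 = (-8, -8, 8)

v_0 = (2, -1, 0).
v_1 = A·v_0 = (0, 4, 0).
v_2 = A·v_1 = (-8, -8, 8).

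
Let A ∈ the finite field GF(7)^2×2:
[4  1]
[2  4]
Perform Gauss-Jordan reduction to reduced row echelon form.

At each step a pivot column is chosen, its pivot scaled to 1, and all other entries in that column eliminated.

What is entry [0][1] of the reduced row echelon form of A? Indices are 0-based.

M[0][1] = 2

pivot(0,0)=4: scale R0 → (1, 2)
  clear (1,0): R1 −= (2)R0 → (0, 0)
col 1: no nonzero at/below row 1; advance.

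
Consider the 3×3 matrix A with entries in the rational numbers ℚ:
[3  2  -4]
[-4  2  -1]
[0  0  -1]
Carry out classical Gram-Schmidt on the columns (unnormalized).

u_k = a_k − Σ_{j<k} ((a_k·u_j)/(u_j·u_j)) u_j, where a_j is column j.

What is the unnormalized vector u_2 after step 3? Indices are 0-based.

u_2 = (0, 0, -1)

Step 1: u_0 = a_0 = (3, -4, 0).
Step 2: u_1 = a_1 − (-2/25)·u_0 = (56/25, 42/25, 0).
Step 3: u_2 = a_2 − (-8/25)·u_0 − (-19/14)·u_1 = (0, 0, -1).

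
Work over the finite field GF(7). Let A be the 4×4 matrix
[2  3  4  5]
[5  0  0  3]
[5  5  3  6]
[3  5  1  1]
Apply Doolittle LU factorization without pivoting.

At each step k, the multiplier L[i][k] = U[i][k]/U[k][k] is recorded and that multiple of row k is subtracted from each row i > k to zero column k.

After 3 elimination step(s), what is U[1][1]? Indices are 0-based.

Step 1: pivot at (0,0) is 2.
  row1 ← row1 − (6)·row0  ⇒  L[1][0]=6, U row1=(0, 3, 4, 1)
  row2 ← row2 − (6)·row0  ⇒  L[2][0]=6, U row2=(0, 1, 0, 4)
  row3 ← row3 − (5)·row0  ⇒  L[3][0]=5, U row3=(0, 4, 2, 4)
Step 2: pivot at (1,1) is 3.
  row2 ← row2 − (5)·row1  ⇒  L[2][1]=5, U row2=(0, 0, 1, 6)
  row3 ← row3 − (6)·row1  ⇒  L[3][1]=6, U row3=(0, 0, 6, 5)
Step 3: pivot at (2,2) is 1.
  row3 ← row3 − (6)·row2  ⇒  L[3][2]=6, U row3=(0, 0, 0, 4)

U[1][1] = 3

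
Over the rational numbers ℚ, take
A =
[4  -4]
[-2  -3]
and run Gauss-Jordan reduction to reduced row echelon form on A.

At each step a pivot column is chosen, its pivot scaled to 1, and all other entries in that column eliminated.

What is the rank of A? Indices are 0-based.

rank = 2

step 1: normalize row 0 (÷4) = (1, -1)
  row 1: subtract -2×row0 = (0, -5)
step 2: normalize row 1 (÷-5) = (0, 1)
  row 0: subtract -1×row1 = (1, 0)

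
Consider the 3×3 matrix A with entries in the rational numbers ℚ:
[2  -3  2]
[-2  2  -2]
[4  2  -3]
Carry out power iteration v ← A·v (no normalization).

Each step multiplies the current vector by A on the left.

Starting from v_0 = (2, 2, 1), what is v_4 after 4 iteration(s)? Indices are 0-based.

v_0 = (2, 2, 1).
v_1 = A·v_0 = (0, -2, 9).
v_2 = A·v_1 = (24, -22, -31).
v_3 = A·v_2 = (52, -30, 145).
v_4 = A·v_3 = (484, -454, -287).

v_4 = (484, -454, -287)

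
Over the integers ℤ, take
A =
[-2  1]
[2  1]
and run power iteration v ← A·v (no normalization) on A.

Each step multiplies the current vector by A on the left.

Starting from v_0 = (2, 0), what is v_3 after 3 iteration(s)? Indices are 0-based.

v_0 = (2, 0).
v_1 = A·v_0 = (-4, 4).
v_2 = A·v_1 = (12, -4).
v_3 = A·v_2 = (-28, 20).

v_3 = (-28, 20)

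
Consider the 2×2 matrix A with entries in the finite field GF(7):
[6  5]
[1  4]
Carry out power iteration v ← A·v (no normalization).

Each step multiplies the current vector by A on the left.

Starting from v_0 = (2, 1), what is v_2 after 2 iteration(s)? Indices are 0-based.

v_0 = (2, 1).
v_1 = A·v_0 = (3, 6).
v_2 = A·v_1 = (6, 6).

v_2 = (6, 6)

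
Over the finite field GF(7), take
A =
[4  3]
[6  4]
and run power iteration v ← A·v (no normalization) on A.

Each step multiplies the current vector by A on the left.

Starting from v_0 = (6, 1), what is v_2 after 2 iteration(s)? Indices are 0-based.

v_0 = (6, 1).
v_1 = A·v_0 = (6, 5).
v_2 = A·v_1 = (4, 0).

v_2 = (4, 0)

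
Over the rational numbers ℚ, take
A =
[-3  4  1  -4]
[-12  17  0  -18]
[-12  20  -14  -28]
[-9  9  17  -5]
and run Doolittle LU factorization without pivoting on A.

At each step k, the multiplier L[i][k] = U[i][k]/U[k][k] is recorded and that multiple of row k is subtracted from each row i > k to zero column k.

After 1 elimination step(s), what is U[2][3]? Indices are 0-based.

[col 0] pivot -3
  R1 -= 4*R0 → (0, 1, -4, -2)  (L[1][0] := 4)
  R2 -= 4*R0 → (0, 4, -18, -12)  (L[2][0] := 4)
  R3 -= 3*R0 → (0, -3, 14, 7)  (L[3][0] := 3)

U[2][3] = -12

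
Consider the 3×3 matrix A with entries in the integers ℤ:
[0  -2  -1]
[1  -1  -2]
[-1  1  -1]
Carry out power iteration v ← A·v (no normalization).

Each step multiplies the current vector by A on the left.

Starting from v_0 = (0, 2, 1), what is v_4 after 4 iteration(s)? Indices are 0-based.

v_0 = (0, 2, 1).
v_1 = A·v_0 = (-5, -4, 1).
v_2 = A·v_1 = (7, -3, 0).
v_3 = A·v_2 = (6, 10, -10).
v_4 = A·v_3 = (-10, 16, 14).

v_4 = (-10, 16, 14)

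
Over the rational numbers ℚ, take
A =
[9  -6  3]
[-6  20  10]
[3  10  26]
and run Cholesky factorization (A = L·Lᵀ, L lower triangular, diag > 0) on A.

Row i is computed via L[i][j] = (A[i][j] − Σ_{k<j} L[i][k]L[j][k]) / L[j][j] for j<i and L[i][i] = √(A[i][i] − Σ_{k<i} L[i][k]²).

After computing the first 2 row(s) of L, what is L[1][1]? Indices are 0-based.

L[1][1] = 4

Step 1: L[0][0] = √(9) = 3.
  L[1][0] = (-6) / L[0][0] = -2.
Step 2: L[1][1] = √(16) = 4.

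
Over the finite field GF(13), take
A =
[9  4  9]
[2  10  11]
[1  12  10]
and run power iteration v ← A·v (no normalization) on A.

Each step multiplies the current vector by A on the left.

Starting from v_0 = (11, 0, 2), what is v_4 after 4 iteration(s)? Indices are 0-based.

v_0 = (11, 0, 2).
v_1 = A·v_0 = (0, 5, 5).
v_2 = A·v_1 = (0, 1, 6).
v_3 = A·v_2 = (6, 11, 7).
v_4 = A·v_3 = (5, 4, 0).

v_4 = (5, 4, 0)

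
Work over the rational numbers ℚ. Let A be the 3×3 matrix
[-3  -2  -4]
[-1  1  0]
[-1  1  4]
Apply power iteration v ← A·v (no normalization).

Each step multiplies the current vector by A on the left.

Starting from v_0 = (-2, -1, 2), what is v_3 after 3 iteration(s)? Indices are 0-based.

v_3 = (-36, 39, 187)

v_0 = (-2, -1, 2).
v_1 = A·v_0 = (0, 1, 9).
v_2 = A·v_1 = (-38, 1, 37).
v_3 = A·v_2 = (-36, 39, 187).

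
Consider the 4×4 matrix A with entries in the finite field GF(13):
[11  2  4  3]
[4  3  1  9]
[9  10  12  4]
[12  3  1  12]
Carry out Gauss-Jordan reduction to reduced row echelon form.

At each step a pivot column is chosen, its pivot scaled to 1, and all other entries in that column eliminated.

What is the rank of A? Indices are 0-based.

step 1: normalize row 0 (÷11) = (1, 12, 11, 5)
  row 1: subtract 4×row0 = (0, 7, 9, 2)
  row 2: subtract 9×row0 = (0, 6, 4, 11)
  row 3: subtract 12×row0 = (0, 2, 12, 4)
step 2: normalize row 1 (÷7) = (0, 1, 5, 4)
  row 0: subtract 12×row1 = (1, 0, 3, 9)
  row 2: subtract 6×row1 = (0, 0, 0, 0)
  row 3: subtract 2×row1 = (0, 0, 2, 9)
step 3: exchange rows 2,3
step 3: normalize row 2 (÷2) = (0, 0, 1, 11)
  row 0: subtract 3×row2 = (1, 0, 0, 2)
  row 1: subtract 5×row2 = (0, 1, 0, 1)
skip col 3 (zero from row 3)

rank = 3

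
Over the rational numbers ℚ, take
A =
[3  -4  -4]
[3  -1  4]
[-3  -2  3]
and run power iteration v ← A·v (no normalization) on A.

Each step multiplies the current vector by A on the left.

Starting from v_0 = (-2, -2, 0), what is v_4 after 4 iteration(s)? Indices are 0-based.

v_4 = (-1442, -970, 1248)

v_0 = (-2, -2, 0).
v_1 = A·v_0 = (2, -4, 10).
v_2 = A·v_1 = (-18, 50, 32).
v_3 = A·v_2 = (-382, 24, 50).
v_4 = A·v_3 = (-1442, -970, 1248).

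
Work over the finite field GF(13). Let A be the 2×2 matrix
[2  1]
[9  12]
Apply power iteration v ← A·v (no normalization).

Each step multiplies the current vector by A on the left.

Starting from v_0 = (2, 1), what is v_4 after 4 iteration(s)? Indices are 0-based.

v_0 = (2, 1).
v_1 = A·v_0 = (5, 4).
v_2 = A·v_1 = (1, 2).
v_3 = A·v_2 = (4, 7).
v_4 = A·v_3 = (2, 3).

v_4 = (2, 3)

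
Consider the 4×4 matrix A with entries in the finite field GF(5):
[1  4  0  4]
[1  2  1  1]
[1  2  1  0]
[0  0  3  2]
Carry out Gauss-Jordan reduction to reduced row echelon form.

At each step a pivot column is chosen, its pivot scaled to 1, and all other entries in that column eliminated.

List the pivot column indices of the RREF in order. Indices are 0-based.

pivot columns: 0, 1, 2, 3

step 1: normalize row 0 (÷1) = (1, 4, 0, 4)
  row 1: subtract 1×row0 = (0, 3, 1, 2)
  row 2: subtract 1×row0 = (0, 3, 1, 1)
step 2: normalize row 1 (÷3) = (0, 1, 2, 4)
  row 0: subtract 4×row1 = (1, 0, 2, 3)
  row 2: subtract 3×row1 = (0, 0, 0, 4)
step 3: exchange rows 2,3
step 3: normalize row 2 (÷3) = (0, 0, 1, 4)
  row 0: subtract 2×row2 = (1, 0, 0, 0)
  row 1: subtract 2×row2 = (0, 1, 0, 1)
step 4: normalize row 3 (÷4) = (0, 0, 0, 1)
  row 1: subtract 1×row3 = (0, 1, 0, 0)
  row 2: subtract 4×row3 = (0, 0, 1, 0)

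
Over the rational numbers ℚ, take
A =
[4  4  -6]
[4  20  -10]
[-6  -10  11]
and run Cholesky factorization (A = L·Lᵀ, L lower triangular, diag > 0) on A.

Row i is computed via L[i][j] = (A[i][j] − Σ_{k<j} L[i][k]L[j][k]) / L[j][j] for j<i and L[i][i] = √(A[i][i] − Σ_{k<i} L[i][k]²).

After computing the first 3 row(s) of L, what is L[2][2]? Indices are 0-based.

L[2][2] = 1

Step 1: L[0][0] = √(4) = 2.
  L[1][0] = (4) / L[0][0] = 2.
Step 2: L[1][1] = √(16) = 4.
  L[2][0] = (-6) / L[0][0] = -3.
  L[2][1] = (-4) / L[1][1] = -1.
Step 3: L[2][2] = √(1) = 1.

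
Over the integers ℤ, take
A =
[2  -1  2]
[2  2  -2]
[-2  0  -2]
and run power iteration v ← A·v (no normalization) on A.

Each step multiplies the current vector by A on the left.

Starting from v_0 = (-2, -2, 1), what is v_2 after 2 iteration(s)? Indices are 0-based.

v_2 = (14, -24, -4)

v_0 = (-2, -2, 1).
v_1 = A·v_0 = (0, -10, 2).
v_2 = A·v_1 = (14, -24, -4).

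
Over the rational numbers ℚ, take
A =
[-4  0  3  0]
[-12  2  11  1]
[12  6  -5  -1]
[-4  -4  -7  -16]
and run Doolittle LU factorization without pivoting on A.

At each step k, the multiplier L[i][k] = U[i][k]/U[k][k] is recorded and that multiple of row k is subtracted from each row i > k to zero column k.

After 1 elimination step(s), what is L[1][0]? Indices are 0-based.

L[1][0] = 3

[col 0] pivot -4
  R1 -= 3*R0 → (0, 2, 2, 1)  (L[1][0] := 3)
  R2 -= -3*R0 → (0, 6, 4, -1)  (L[2][0] := -3)
  R3 -= 1*R0 → (0, -4, -10, -16)  (L[3][0] := 1)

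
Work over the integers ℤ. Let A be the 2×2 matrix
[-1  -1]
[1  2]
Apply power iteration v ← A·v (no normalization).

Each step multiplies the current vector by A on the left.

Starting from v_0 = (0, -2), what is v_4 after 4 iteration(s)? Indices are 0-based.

v_4 = (6, -16)

v_0 = (0, -2).
v_1 = A·v_0 = (2, -4).
v_2 = A·v_1 = (2, -6).
v_3 = A·v_2 = (4, -10).
v_4 = A·v_3 = (6, -16).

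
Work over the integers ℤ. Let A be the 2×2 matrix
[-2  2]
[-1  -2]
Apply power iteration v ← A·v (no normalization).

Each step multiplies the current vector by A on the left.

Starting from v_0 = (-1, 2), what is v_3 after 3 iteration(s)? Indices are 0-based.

v_3 = (36, 18)

v_0 = (-1, 2).
v_1 = A·v_0 = (6, -3).
v_2 = A·v_1 = (-18, 0).
v_3 = A·v_2 = (36, 18).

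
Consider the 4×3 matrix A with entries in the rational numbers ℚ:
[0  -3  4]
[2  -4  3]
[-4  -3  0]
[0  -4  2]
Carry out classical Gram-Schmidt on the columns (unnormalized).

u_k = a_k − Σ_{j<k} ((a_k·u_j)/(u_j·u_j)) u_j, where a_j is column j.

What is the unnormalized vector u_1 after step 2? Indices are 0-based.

Step 1: u_0 = a_0 = (0, 2, -4, 0).
Step 2: u_1 = a_1 − (1/5)·u_0 = (-3, -22/5, -11/5, -4).

u_1 = (-3, -22/5, -11/5, -4)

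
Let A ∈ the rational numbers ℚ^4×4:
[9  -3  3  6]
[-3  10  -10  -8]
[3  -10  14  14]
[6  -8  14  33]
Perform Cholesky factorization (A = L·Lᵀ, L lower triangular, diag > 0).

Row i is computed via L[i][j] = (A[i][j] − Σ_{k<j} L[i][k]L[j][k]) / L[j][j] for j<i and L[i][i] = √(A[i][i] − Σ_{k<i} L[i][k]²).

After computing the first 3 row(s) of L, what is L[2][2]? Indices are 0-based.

L[2][2] = 2

Step 1: L[0][0] = √(9) = 3.
  L[1][0] = (-3) / L[0][0] = -1.
Step 2: L[1][1] = √(9) = 3.
  L[2][0] = (3) / L[0][0] = 1.
  L[2][1] = (-9) / L[1][1] = -3.
Step 3: L[2][2] = √(4) = 2.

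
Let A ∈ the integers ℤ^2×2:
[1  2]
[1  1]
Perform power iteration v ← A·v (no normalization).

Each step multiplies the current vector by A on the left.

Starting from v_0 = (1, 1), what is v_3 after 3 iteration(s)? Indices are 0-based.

v_0 = (1, 1).
v_1 = A·v_0 = (3, 2).
v_2 = A·v_1 = (7, 5).
v_3 = A·v_2 = (17, 12).

v_3 = (17, 12)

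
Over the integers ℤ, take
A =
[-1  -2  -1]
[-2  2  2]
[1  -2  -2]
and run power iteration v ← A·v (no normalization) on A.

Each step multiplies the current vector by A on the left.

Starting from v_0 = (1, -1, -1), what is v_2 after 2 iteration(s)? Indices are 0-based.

v_0 = (1, -1, -1).
v_1 = A·v_0 = (2, -6, 5).
v_2 = A·v_1 = (5, -6, 4).

v_2 = (5, -6, 4)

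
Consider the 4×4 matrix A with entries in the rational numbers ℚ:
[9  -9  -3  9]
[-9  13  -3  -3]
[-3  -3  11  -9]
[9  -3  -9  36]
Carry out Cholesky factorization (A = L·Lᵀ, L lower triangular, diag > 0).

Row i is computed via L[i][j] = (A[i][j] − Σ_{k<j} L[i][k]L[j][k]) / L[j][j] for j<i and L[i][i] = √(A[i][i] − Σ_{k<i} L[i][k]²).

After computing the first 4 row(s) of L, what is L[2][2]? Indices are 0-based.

L[2][2] = 1

Step 1: L[0][0] = √(9) = 3.
  L[1][0] = (-9) / L[0][0] = -3.
Step 2: L[1][1] = √(4) = 2.
  L[2][0] = (-3) / L[0][0] = -1.
  L[2][1] = (-6) / L[1][1] = -3.
Step 3: L[2][2] = √(1) = 1.
  L[3][0] = (9) / L[0][0] = 3.
  L[3][1] = (6) / L[1][1] = 3.
  L[3][2] = (3) / L[2][2] = 3.
Step 4: L[3][3] = √(9) = 3.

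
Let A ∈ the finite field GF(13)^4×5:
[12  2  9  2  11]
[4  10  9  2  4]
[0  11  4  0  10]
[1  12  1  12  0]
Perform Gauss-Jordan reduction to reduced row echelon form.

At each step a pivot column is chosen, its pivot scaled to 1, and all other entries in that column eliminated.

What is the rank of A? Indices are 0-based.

rank = 4

step 1: normalize row 0 (÷12) = (1, 11, 4, 11, 2)
  row 1: subtract 4×row0 = (0, 5, 6, 10, 9)
  row 3: subtract 1×row0 = (0, 1, 10, 1, 11)
step 2: normalize row 1 (÷5) = (0, 1, 9, 2, 7)
  row 0: subtract 11×row1 = (1, 0, 9, 2, 3)
  row 2: subtract 11×row1 = (0, 0, 9, 4, 11)
  row 3: subtract 1×row1 = (0, 0, 1, 12, 4)
step 3: normalize row 2 (÷9) = (0, 0, 1, 12, 7)
  row 0: subtract 9×row2 = (1, 0, 0, 11, 5)
  row 1: subtract 9×row2 = (0, 1, 0, 11, 9)
  row 3: subtract 1×row2 = (0, 0, 0, 0, 10)
skip col 3 (zero from row 3)
step 4: normalize row 3 (÷10) = (0, 0, 0, 0, 1)
  row 0: subtract 5×row3 = (1, 0, 0, 11, 0)
  row 1: subtract 9×row3 = (0, 1, 0, 11, 0)
  row 2: subtract 7×row3 = (0, 0, 1, 12, 0)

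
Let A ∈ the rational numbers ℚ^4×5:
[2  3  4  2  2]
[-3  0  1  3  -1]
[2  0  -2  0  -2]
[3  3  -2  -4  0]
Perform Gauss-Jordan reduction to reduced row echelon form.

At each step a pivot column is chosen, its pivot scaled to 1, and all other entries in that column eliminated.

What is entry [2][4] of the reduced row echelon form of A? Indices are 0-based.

step 1: normalize row 0 (÷2) = (1, 3/2, 2, 1, 1)
  row 1: subtract -3×row0 = (0, 9/2, 7, 6, 2)
  row 2: subtract 2×row0 = (0, -3, -6, -2, -4)
  row 3: subtract 3×row0 = (0, -3/2, -8, -7, -3)
step 2: normalize row 1 (÷9/2) = (0, 1, 14/9, 4/3, 4/9)
  row 0: subtract 3/2×row1 = (1, 0, -1/3, -1, 1/3)
  row 2: subtract -3×row1 = (0, 0, -4/3, 2, -8/3)
  row 3: subtract -3/2×row1 = (0, 0, -17/3, -5, -7/3)
step 3: normalize row 2 (÷-4/3) = (0, 0, 1, -3/2, 2)
  row 0: subtract -1/3×row2 = (1, 0, 0, -3/2, 1)
  row 1: subtract 14/9×row2 = (0, 1, 0, 11/3, -8/3)
  row 3: subtract -17/3×row2 = (0, 0, 0, -27/2, 9)
step 4: normalize row 3 (÷-27/2) = (0, 0, 0, 1, -2/3)
  row 0: subtract -3/2×row3 = (1, 0, 0, 0, 0)
  row 1: subtract 11/3×row3 = (0, 1, 0, 0, -2/9)
  row 2: subtract -3/2×row3 = (0, 0, 1, 0, 1)

M[2][4] = 1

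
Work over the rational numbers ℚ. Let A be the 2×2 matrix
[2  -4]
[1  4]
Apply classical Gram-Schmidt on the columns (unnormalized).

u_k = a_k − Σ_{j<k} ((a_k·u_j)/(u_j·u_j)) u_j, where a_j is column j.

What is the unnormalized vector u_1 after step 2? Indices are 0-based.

u_1 = (-12/5, 24/5)

Step 1: u_0 = a_0 = (2, 1).
Step 2: u_1 = a_1 − (-4/5)·u_0 = (-12/5, 24/5).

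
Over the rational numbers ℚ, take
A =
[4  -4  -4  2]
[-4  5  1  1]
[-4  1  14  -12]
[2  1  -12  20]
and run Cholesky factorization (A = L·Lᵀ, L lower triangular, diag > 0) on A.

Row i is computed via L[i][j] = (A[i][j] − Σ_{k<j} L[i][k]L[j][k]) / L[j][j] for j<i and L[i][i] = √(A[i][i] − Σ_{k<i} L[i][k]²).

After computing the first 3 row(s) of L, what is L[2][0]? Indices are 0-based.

Step 1: L[0][0] = √(4) = 2.
  L[1][0] = (-4) / L[0][0] = -2.
Step 2: L[1][1] = √(1) = 1.
  L[2][0] = (-4) / L[0][0] = -2.
  L[2][1] = (-3) / L[1][1] = -3.
Step 3: L[2][2] = √(1) = 1.

L[2][0] = -2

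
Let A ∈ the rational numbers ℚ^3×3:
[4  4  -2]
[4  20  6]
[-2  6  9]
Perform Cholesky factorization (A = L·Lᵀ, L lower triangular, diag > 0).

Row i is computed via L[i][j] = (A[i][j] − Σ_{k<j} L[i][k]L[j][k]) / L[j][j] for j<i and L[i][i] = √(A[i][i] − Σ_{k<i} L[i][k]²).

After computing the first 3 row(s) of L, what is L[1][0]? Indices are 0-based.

Step 1: L[0][0] = √(4) = 2.
  L[1][0] = (4) / L[0][0] = 2.
Step 2: L[1][1] = √(16) = 4.
  L[2][0] = (-2) / L[0][0] = -1.
  L[2][1] = (8) / L[1][1] = 2.
Step 3: L[2][2] = √(4) = 2.

L[1][0] = 2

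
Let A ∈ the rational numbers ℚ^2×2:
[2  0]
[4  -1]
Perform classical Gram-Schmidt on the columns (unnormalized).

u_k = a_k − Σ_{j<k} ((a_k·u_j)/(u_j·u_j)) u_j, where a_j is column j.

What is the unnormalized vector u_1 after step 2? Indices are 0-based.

u_1 = (2/5, -1/5)

Step 1: u_0 = a_0 = (2, 4).
Step 2: u_1 = a_1 − (-1/5)·u_0 = (2/5, -1/5).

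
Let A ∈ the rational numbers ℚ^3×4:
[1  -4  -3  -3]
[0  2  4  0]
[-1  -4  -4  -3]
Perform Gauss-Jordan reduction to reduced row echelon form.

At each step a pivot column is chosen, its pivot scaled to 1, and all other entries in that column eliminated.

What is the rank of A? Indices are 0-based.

rank = 3

pivot(0,0)=1: scale R0 → (1, -4, -3, -3)
  clear (2,0): R2 −= (-1)R0 → (0, -8, -7, -6)
pivot(1,1)=2: scale R1 → (0, 1, 2, 0)
  clear (0,1): R0 −= (-4)R1 → (1, 0, 5, -3)
  clear (2,1): R2 −= (-8)R1 → (0, 0, 9, -6)
pivot(2,2)=9: scale R2 → (0, 0, 1, -2/3)
  clear (0,2): R0 −= (5)R2 → (1, 0, 0, 1/3)
  clear (1,2): R1 −= (2)R2 → (0, 1, 0, 4/3)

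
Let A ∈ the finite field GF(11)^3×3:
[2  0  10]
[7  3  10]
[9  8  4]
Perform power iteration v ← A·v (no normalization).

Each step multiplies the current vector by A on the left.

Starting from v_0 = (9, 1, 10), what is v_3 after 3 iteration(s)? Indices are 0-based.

v_0 = (9, 1, 10).
v_1 = A·v_0 = (8, 1, 8).
v_2 = A·v_1 = (8, 7, 2).
v_3 = A·v_2 = (3, 9, 4).

v_3 = (3, 9, 4)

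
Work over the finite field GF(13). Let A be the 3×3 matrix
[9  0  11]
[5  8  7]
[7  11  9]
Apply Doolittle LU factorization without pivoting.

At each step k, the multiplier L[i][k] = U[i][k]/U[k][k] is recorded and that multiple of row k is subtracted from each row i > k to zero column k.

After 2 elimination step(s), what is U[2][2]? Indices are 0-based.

Step 1: pivot at (0,0) is 9.
  row1 ← row1 − (2)·row0  ⇒  L[1][0]=2, U row1=(0, 8, 11)
  row2 ← row2 − (8)·row0  ⇒  L[2][0]=8, U row2=(0, 11, 12)
Step 2: pivot at (1,1) is 8.
  row2 ← row2 − (3)·row1  ⇒  L[2][1]=3, U row2=(0, 0, 5)

U[2][2] = 5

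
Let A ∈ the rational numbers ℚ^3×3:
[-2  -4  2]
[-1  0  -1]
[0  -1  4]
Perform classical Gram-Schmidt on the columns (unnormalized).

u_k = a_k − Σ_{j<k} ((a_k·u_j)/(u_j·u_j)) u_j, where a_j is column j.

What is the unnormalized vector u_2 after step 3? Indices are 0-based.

Step 1: u_0 = a_0 = (-2, -1, 0).
Step 2: u_1 = a_1 − (8/5)·u_0 = (-4/5, 8/5, -1).
Step 3: u_2 = a_2 − (-3/5)·u_0 − (-12/7)·u_1 = (-4/7, 8/7, 16/7).

u_2 = (-4/7, 8/7, 16/7)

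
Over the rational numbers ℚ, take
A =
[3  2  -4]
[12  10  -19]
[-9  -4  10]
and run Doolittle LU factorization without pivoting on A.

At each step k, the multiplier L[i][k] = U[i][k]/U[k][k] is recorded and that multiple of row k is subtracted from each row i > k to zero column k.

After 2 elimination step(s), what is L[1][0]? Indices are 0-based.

L[1][0] = 4

[col 0] pivot 3
  R1 -= 4*R0 → (0, 2, -3)  (L[1][0] := 4)
  R2 -= -3*R0 → (0, 2, -2)  (L[2][0] := -3)
[col 1] pivot 2
  R2 -= 1*R1 → (0, 0, 1)  (L[2][1] := 1)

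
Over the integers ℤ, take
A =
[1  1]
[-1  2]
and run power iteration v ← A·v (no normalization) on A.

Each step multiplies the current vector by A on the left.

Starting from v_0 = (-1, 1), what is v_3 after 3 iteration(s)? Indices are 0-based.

v_0 = (-1, 1).
v_1 = A·v_0 = (0, 3).
v_2 = A·v_1 = (3, 6).
v_3 = A·v_2 = (9, 9).

v_3 = (9, 9)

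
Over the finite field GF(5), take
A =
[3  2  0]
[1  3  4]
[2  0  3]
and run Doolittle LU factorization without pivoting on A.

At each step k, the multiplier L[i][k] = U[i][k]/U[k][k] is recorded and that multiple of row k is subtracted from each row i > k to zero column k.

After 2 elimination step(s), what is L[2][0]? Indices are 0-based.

Step 1: pivot at (0,0) is 3.
  row1 ← row1 − (2)·row0  ⇒  L[1][0]=2, U row1=(0, 4, 4)
  row2 ← row2 − (4)·row0  ⇒  L[2][0]=4, U row2=(0, 2, 3)
Step 2: pivot at (1,1) is 4.
  row2 ← row2 − (3)·row1  ⇒  L[2][1]=3, U row2=(0, 0, 1)

L[2][0] = 4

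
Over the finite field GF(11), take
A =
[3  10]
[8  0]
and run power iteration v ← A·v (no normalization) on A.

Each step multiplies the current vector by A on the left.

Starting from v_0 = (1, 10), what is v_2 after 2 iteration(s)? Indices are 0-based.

v_0 = (1, 10).
v_1 = A·v_0 = (4, 8).
v_2 = A·v_1 = (4, 10).

v_2 = (4, 10)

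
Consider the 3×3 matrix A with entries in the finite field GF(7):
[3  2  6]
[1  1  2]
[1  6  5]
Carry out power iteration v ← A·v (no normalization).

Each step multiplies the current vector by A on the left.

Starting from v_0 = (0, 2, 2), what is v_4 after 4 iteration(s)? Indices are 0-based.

v_4 = (4, 4, 3)

v_0 = (0, 2, 2).
v_1 = A·v_0 = (2, 6, 1).
v_2 = A·v_1 = (3, 3, 1).
v_3 = A·v_2 = (0, 1, 5).
v_4 = A·v_3 = (4, 4, 3).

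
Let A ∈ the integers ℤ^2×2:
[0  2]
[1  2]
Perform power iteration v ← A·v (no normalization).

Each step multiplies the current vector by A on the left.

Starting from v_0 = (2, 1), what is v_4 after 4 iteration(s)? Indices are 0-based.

v_4 = (56, 76)

v_0 = (2, 1).
v_1 = A·v_0 = (2, 4).
v_2 = A·v_1 = (8, 10).
v_3 = A·v_2 = (20, 28).
v_4 = A·v_3 = (56, 76).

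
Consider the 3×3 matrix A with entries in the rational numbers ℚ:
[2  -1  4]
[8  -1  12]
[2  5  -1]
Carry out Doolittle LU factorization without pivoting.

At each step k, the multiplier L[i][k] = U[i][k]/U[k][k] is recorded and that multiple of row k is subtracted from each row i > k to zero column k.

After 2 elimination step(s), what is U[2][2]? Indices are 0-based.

[col 0] pivot 2
  R1 -= 4*R0 → (0, 3, -4)  (L[1][0] := 4)
  R2 -= 1*R0 → (0, 6, -5)  (L[2][0] := 1)
[col 1] pivot 3
  R2 -= 2*R1 → (0, 0, 3)  (L[2][1] := 2)

U[2][2] = 3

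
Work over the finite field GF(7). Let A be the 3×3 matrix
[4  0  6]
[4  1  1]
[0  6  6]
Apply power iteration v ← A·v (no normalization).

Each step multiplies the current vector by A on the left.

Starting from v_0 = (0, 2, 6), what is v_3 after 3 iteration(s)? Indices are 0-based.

v_0 = (0, 2, 6).
v_1 = A·v_0 = (1, 1, 6).
v_2 = A·v_1 = (5, 4, 0).
v_3 = A·v_2 = (6, 3, 3).

v_3 = (6, 3, 3)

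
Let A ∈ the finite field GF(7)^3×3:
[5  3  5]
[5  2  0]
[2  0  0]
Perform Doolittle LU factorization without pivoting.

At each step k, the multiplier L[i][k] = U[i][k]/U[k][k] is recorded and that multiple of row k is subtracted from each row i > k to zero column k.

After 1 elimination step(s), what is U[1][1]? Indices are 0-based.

U[1][1] = 6

k=0: U[0][0]=5
  eliminate (1,0): mult=1, new row 1: (0, 6, 2); set L[1][0]=1
  eliminate (2,0): mult=6, new row 2: (0, 3, 5); set L[2][0]=6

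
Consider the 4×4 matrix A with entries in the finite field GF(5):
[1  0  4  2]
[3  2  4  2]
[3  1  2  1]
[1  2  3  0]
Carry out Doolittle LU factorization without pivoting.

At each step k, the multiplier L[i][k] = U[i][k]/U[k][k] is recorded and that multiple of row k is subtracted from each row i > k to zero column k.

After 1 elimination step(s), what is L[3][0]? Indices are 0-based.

L[3][0] = 1

k=0: U[0][0]=1
  eliminate (1,0): mult=3, new row 1: (0, 2, 2, 1); set L[1][0]=3
  eliminate (2,0): mult=3, new row 2: (0, 1, 0, 0); set L[2][0]=3
  eliminate (3,0): mult=1, new row 3: (0, 2, 4, 3); set L[3][0]=1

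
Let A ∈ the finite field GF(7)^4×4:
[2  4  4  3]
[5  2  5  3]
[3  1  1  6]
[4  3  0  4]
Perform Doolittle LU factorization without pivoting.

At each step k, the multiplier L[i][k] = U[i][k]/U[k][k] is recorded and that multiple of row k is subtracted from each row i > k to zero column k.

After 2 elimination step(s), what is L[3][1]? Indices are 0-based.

L[3][1] = 5

[col 0] pivot 2
  R1 -= 6*R0 → (0, 6, 2, 6)  (L[1][0] := 6)
  R2 -= 5*R0 → (0, 2, 2, 5)  (L[2][0] := 5)
  R3 -= 2*R0 → (0, 2, 6, 5)  (L[3][0] := 2)
[col 1] pivot 6
  R2 -= 5*R1 → (0, 0, 6, 3)  (L[2][1] := 5)
  R3 -= 5*R1 → (0, 0, 3, 3)  (L[3][1] := 5)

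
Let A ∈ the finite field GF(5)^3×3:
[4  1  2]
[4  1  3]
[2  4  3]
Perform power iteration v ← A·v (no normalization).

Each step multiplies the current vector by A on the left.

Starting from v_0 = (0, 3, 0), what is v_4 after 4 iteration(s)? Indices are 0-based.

v_4 = (2, 1, 3)

v_0 = (0, 3, 0).
v_1 = A·v_0 = (3, 3, 2).
v_2 = A·v_1 = (4, 1, 4).
v_3 = A·v_2 = (0, 4, 4).
v_4 = A·v_3 = (2, 1, 3).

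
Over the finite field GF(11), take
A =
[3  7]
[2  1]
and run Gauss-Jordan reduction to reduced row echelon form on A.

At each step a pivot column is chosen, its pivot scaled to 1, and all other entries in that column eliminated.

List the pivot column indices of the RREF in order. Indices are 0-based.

[1] R0 /= 3  ⇒  (1, 6)
     R1 -= 2·R0  ⇒  (0, 0)
column 1 empty below row 1

pivot columns: 0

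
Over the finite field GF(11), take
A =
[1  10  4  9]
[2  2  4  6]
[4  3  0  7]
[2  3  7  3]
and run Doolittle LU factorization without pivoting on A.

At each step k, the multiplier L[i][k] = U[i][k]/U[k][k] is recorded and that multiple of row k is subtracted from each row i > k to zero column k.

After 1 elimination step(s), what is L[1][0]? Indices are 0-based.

L[1][0] = 2

Step 1: pivot at (0,0) is 1.
  row1 ← row1 − (2)·row0  ⇒  L[1][0]=2, U row1=(0, 4, 7, 10)
  row2 ← row2 − (4)·row0  ⇒  L[2][0]=4, U row2=(0, 7, 6, 4)
  row3 ← row3 − (2)·row0  ⇒  L[3][0]=2, U row3=(0, 5, 10, 7)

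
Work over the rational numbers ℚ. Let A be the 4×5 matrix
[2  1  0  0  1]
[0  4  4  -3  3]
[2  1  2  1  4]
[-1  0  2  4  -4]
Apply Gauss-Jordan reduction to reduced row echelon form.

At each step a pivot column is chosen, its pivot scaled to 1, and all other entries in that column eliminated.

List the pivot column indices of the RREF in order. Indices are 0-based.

[1] R0 /= 2  ⇒  (1, 1/2, 0, 0, 1/2)
     R2 -= 2·R0  ⇒  (0, 0, 2, 1, 3)
     R3 -= -1·R0  ⇒  (0, 1/2, 2, 4, -7/2)
[2] R1 /= 4  ⇒  (0, 1, 1, -3/4, 3/4)
     R0 -= 1/2·R1  ⇒  (1, 0, -1/2, 3/8, 1/8)
     R3 -= 1/2·R1  ⇒  (0, 0, 3/2, 35/8, -31/8)
[3] R2 /= 2  ⇒  (0, 0, 1, 1/2, 3/2)
     R0 -= -1/2·R2  ⇒  (1, 0, 0, 5/8, 7/8)
     R1 -= 1·R2  ⇒  (0, 1, 0, -5/4, -3/4)
     R3 -= 3/2·R2  ⇒  (0, 0, 0, 29/8, -49/8)
[4] R3 /= 29/8  ⇒  (0, 0, 0, 1, -49/29)
     R0 -= 5/8·R3  ⇒  (1, 0, 0, 0, 56/29)
     R1 -= -5/4·R3  ⇒  (0, 1, 0, 0, -83/29)
     R2 -= 1/2·R3  ⇒  (0, 0, 1, 0, 68/29)

pivot columns: 0, 1, 2, 3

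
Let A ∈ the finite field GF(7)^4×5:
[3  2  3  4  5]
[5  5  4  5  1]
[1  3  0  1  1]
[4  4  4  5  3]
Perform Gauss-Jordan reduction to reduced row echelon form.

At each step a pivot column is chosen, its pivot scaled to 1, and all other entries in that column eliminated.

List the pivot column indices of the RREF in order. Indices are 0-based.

[1] R0 /= 3  ⇒  (1, 3, 1, 6, 4)
     R1 -= 5·R0  ⇒  (0, 4, 6, 3, 2)
     R2 -= 1·R0  ⇒  (0, 0, 6, 2, 4)
     R3 -= 4·R0  ⇒  (0, 6, 0, 2, 1)
[2] R1 /= 4  ⇒  (0, 1, 5, 6, 4)
     R0 -= 3·R1  ⇒  (1, 0, 0, 2, 6)
     R3 -= 6·R1  ⇒  (0, 0, 5, 1, 5)
[3] R2 /= 6  ⇒  (0, 0, 1, 5, 3)
     R1 -= 5·R2  ⇒  (0, 1, 0, 2, 3)
     R3 -= 5·R2  ⇒  (0, 0, 0, 4, 4)
[4] R3 /= 4  ⇒  (0, 0, 0, 1, 1)
     R0 -= 2·R3  ⇒  (1, 0, 0, 0, 4)
     R1 -= 2·R3  ⇒  (0, 1, 0, 0, 1)
     R2 -= 5·R3  ⇒  (0, 0, 1, 0, 5)

pivot columns: 0, 1, 2, 3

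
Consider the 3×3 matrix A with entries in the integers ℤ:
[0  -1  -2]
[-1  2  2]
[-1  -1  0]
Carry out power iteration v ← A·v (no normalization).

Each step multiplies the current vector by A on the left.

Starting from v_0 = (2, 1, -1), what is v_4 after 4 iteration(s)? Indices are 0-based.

v_0 = (2, 1, -1).
v_1 = A·v_0 = (1, -2, -3).
v_2 = A·v_1 = (8, -11, 1).
v_3 = A·v_2 = (9, -28, 3).
v_4 = A·v_3 = (22, -59, 19).

v_4 = (22, -59, 19)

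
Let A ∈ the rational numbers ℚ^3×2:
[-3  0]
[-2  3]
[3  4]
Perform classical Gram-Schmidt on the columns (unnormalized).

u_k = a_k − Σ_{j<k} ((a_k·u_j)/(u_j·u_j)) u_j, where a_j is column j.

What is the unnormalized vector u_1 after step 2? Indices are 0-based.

Step 1: u_0 = a_0 = (-3, -2, 3).
Step 2: u_1 = a_1 − (3/11)·u_0 = (9/11, 39/11, 35/11).

u_1 = (9/11, 39/11, 35/11)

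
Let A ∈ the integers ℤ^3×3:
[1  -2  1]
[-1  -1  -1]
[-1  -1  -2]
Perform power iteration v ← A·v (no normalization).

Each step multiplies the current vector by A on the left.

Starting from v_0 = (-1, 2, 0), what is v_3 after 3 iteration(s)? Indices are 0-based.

v_3 = (-10, -11, -19)

v_0 = (-1, 2, 0).
v_1 = A·v_0 = (-5, -1, -1).
v_2 = A·v_1 = (-4, 7, 8).
v_3 = A·v_2 = (-10, -11, -19).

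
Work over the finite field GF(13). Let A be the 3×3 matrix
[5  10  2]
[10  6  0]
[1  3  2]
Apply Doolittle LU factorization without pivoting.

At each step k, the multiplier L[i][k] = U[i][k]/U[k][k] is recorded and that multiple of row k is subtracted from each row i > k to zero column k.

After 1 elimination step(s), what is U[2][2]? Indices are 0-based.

U[2][2] = 12

k=0: U[0][0]=5
  eliminate (1,0): mult=2, new row 1: (0, 12, 9); set L[1][0]=2
  eliminate (2,0): mult=8, new row 2: (0, 1, 12); set L[2][0]=8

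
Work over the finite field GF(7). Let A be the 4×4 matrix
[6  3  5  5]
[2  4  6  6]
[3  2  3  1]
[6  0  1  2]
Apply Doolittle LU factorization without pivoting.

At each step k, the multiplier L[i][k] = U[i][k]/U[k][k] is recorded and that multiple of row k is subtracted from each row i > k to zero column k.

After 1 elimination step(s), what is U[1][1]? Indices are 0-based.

Step 1: pivot at (0,0) is 6.
  row1 ← row1 − (5)·row0  ⇒  L[1][0]=5, U row1=(0, 3, 2, 2)
  row2 ← row2 − (4)·row0  ⇒  L[2][0]=4, U row2=(0, 4, 4, 2)
  row3 ← row3 − (1)·row0  ⇒  L[3][0]=1, U row3=(0, 4, 3, 4)

U[1][1] = 3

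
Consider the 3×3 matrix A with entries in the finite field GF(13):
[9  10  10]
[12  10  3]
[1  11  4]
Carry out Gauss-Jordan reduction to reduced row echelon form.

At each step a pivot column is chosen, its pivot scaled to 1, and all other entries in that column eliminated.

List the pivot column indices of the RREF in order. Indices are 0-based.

[1] R0 /= 9  ⇒  (1, 4, 4)
     R1 -= 12·R0  ⇒  (0, 1, 7)
     R2 -= 1·R0  ⇒  (0, 7, 0)
[2] R1 /= 1  ⇒  (0, 1, 7)
     R0 -= 4·R1  ⇒  (1, 0, 2)
     R2 -= 7·R1  ⇒  (0, 0, 3)
[3] R2 /= 3  ⇒  (0, 0, 1)
     R0 -= 2·R2  ⇒  (1, 0, 0)
     R1 -= 7·R2  ⇒  (0, 1, 0)

pivot columns: 0, 1, 2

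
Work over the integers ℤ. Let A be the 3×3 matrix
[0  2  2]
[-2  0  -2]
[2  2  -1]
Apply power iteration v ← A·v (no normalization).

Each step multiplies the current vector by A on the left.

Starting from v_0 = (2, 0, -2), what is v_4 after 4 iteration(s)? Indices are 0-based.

v_4 = (68, 12, -94)

v_0 = (2, 0, -2).
v_1 = A·v_0 = (-4, 0, 6).
v_2 = A·v_1 = (12, -4, -14).
v_3 = A·v_2 = (-36, 4, 30).
v_4 = A·v_3 = (68, 12, -94).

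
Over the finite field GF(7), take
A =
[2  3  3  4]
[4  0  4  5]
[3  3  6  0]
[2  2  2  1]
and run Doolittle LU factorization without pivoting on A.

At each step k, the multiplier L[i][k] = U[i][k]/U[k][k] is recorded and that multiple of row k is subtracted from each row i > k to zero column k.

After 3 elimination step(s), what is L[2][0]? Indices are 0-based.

Step 1: pivot at (0,0) is 2.
  row1 ← row1 − (2)·row0  ⇒  L[1][0]=2, U row1=(0, 1, 5, 4)
  row2 ← row2 − (5)·row0  ⇒  L[2][0]=5, U row2=(0, 2, 5, 1)
  row3 ← row3 − (1)·row0  ⇒  L[3][0]=1, U row3=(0, 6, 6, 4)
Step 2: pivot at (1,1) is 1.
  row2 ← row2 − (2)·row1  ⇒  L[2][1]=2, U row2=(0, 0, 2, 0)
  row3 ← row3 − (6)·row1  ⇒  L[3][1]=6, U row3=(0, 0, 4, 1)
Step 3: pivot at (2,2) is 2.
  row3 ← row3 − (2)·row2  ⇒  L[3][2]=2, U row3=(0, 0, 0, 1)

L[2][0] = 5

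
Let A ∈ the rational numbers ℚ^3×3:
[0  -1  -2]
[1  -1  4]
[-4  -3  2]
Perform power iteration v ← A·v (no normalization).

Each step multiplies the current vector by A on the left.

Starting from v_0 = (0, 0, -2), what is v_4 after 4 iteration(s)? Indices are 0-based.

v_0 = (0, 0, -2).
v_1 = A·v_0 = (4, -8, -4).
v_2 = A·v_1 = (16, -4, 0).
v_3 = A·v_2 = (4, 20, -52).
v_4 = A·v_3 = (84, -224, -180).

v_4 = (84, -224, -180)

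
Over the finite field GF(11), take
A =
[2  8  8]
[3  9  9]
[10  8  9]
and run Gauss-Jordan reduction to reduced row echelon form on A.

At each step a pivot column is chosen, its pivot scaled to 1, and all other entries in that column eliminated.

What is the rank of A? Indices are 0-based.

[1] R0 /= 2  ⇒  (1, 4, 4)
     R1 -= 3·R0  ⇒  (0, 8, 8)
     R2 -= 10·R0  ⇒  (0, 1, 2)
[2] R1 /= 8  ⇒  (0, 1, 1)
     R0 -= 4·R1  ⇒  (1, 0, 0)
     R2 -= 1·R1  ⇒  (0, 0, 1)
[3] R2 /= 1  ⇒  (0, 0, 1)
     R1 -= 1·R2  ⇒  (0, 1, 0)

rank = 3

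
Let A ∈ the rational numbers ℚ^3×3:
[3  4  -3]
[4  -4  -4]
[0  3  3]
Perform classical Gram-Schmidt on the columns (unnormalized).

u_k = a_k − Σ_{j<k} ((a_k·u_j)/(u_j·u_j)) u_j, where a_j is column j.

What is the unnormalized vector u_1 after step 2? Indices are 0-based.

u_1 = (112/25, -84/25, 3)

Step 1: u_0 = a_0 = (3, 4, 0).
Step 2: u_1 = a_1 − (-4/25)·u_0 = (112/25, -84/25, 3).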